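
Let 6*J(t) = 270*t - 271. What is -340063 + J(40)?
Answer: -2029849/6 ≈ -3.3831e+5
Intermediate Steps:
J(t) = -271/6 + 45*t (J(t) = (270*t - 271)/6 = (-271 + 270*t)/6 = -271/6 + 45*t)
-340063 + J(40) = -340063 + (-271/6 + 45*40) = -340063 + (-271/6 + 1800) = -340063 + 10529/6 = -2029849/6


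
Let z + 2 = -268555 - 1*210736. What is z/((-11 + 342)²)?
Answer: -479293/109561 ≈ -4.3747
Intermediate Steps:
z = -479293 (z = -2 + (-268555 - 1*210736) = -2 + (-268555 - 210736) = -2 - 479291 = -479293)
z/((-11 + 342)²) = -479293/(-11 + 342)² = -479293/(331²) = -479293/109561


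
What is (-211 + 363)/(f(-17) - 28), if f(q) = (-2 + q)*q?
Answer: 152/295 ≈ 0.51525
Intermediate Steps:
f(q) = q*(-2 + q)
(-211 + 363)/(f(-17) - 28) = (-211 + 363)/(-17*(-2 - 17) - 28) = 152/(-17*(-19) - 28) = 152/(323 - 28) = 152/295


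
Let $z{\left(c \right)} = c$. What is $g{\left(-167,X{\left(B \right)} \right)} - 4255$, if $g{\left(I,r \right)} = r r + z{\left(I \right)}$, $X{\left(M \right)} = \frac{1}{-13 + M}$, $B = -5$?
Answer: $- \frac{1432727}{324} \approx -4422.0$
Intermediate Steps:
$g{\left(I,r \right)} = I + r^{2}$ ($g{\left(I,r \right)} = r r + I = r^{2} + I = I + r^{2}$)
$g{\left(-167,X{\left(B \right)} \right)} - 4255 = \left(-167 + \left(\frac{1}{-13 - 5}\right)^{2}\right) - 4255 = \left(-167 + \left(\frac{1}{-18}\right)^{2}\right) - 4255 = \left(-167 + \left(- \frac{1}{18}\right)^{2}\right) - 4255 = \left(-167 + \frac{1}{324}\right) - 4255 = - \frac{54107}{324} - 4255 = - \frac{1432727}{324}$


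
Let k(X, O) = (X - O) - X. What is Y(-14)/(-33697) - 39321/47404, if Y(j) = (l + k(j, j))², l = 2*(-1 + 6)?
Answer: -1352304441/1597372588 ≈ -0.84658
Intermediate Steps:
l = 10 (l = 2*5 = 10)
k(X, O) = -O
Y(j) = (10 - j)²
Y(-14)/(-33697) - 39321/47404 = (-10 - 14)²/(-33697) - 39321/47404 = (-24)²*(-1/33697) - 39321*1/47404 = 576*(-1/33697) - 39321/47404 = -576/33697 - 39321/47404 = -1352304441/1597372588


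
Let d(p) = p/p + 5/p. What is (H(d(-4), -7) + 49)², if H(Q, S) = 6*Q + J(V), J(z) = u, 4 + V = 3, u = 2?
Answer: 9801/4 ≈ 2450.3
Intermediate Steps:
V = -1 (V = -4 + 3 = -1)
J(z) = 2
d(p) = 1 + 5/p
H(Q, S) = 2 + 6*Q (H(Q, S) = 6*Q + 2 = 2 + 6*Q)
(H(d(-4), -7) + 49)² = ((2 + 6*((5 - 4)/(-4))) + 49)² = ((2 + 6*(-¼*1)) + 49)² = ((2 + 6*(-¼)) + 49)² = ((2 - 3/2) + 49)² = (½ + 49)² = (99/2)² = 9801/4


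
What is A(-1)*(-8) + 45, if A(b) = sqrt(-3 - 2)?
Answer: 45 - 8*I*sqrt(5) ≈ 45.0 - 17.889*I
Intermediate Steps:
A(b) = I*sqrt(5) (A(b) = sqrt(-5) = I*sqrt(5))
A(-1)*(-8) + 45 = (I*sqrt(5))*(-8) + 45 = -8*I*sqrt(5) + 45 = 45 - 8*I*sqrt(5)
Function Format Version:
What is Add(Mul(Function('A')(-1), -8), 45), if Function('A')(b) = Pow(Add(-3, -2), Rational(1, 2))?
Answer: Add(45, Mul(-8, I, Pow(5, Rational(1, 2)))) ≈ Add(45.000, Mul(-17.889, I))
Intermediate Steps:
Function('A')(b) = Mul(I, Pow(5, Rational(1, 2))) (Function('A')(b) = Pow(-5, Rational(1, 2)) = Mul(I, Pow(5, Rational(1, 2))))
Add(Mul(Function('A')(-1), -8), 45) = Add(Mul(Mul(I, Pow(5, Rational(1, 2))), -8), 45) = Add(Mul(-8, I, Pow(5, Rational(1, 2))), 45) = Add(45, Mul(-8, I, Pow(5, Rational(1, 2))))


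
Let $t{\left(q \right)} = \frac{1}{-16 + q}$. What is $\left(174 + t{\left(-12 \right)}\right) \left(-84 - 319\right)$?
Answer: $- \frac{1963013}{28} \approx -70108.0$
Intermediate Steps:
$\left(174 + t{\left(-12 \right)}\right) \left(-84 - 319\right) = \left(174 + \frac{1}{-16 - 12}\right) \left(-84 - 319\right) = \left(174 + \frac{1}{-28}\right) \left(-403\right) = \left(174 - \frac{1}{28}\right) \left(-403\right) = \frac{4871}{28} \left(-403\right) = - \frac{1963013}{28}$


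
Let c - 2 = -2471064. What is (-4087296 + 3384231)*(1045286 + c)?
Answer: 1002413203440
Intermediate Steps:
c = -2471062 (c = 2 - 2471064 = -2471062)
(-4087296 + 3384231)*(1045286 + c) = (-4087296 + 3384231)*(1045286 - 2471062) = -703065*(-1425776) = 1002413203440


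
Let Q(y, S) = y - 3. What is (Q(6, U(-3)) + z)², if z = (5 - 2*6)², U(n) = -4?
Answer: 2704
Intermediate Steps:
Q(y, S) = -3 + y
z = 49 (z = (5 - 12)² = (-7)² = 49)
(Q(6, U(-3)) + z)² = ((-3 + 6) + 49)² = (3 + 49)² = 52² = 2704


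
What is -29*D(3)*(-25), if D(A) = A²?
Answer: 6525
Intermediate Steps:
-29*D(3)*(-25) = -29*3²*(-25) = -29*9*(-25) = -261*(-25) = 6525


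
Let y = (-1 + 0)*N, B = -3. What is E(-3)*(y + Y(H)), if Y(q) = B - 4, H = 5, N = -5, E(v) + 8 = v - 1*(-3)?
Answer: 16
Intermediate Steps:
E(v) = -5 + v (E(v) = -8 + (v - 1*(-3)) = -8 + (v + 3) = -8 + (3 + v) = -5 + v)
Y(q) = -7 (Y(q) = -3 - 4 = -7)
y = 5 (y = (-1 + 0)*(-5) = -1*(-5) = 5)
E(-3)*(y + Y(H)) = (-5 - 3)*(5 - 7) = -8*(-2) = 16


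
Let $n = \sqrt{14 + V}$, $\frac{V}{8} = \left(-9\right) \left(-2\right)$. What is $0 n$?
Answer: $0$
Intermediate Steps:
$V = 144$ ($V = 8 \left(\left(-9\right) \left(-2\right)\right) = 8 \cdot 18 = 144$)
$n = \sqrt{158}$ ($n = \sqrt{14 + 144} = \sqrt{158} \approx 12.57$)
$0 n = 0 \sqrt{158} = 0$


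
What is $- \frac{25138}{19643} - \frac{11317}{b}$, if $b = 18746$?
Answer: $- \frac{53348983}{28325206} \approx -1.8834$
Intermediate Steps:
$- \frac{25138}{19643} - \frac{11317}{b} = - \frac{25138}{19643} - \frac{11317}{18746} = - \frac{53348983}{28325206}$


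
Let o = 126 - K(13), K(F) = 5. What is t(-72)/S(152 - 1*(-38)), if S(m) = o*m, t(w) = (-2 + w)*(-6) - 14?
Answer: 43/2299 ≈ 0.018704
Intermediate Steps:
t(w) = -2 - 6*w (t(w) = (12 - 6*w) - 14 = -2 - 6*w)
o = 121 (o = 126 - 1*5 = 126 - 5 = 121)
S(m) = 121*m
t(-72)/S(152 - 1*(-38)) = (-2 - 6*(-72))/((121*(152 - 1*(-38)))) = (-2 + 432)/((121*(152 + 38))) = 430/((121*190)) = 430/22990 = 430*(1/22990) = 43/2299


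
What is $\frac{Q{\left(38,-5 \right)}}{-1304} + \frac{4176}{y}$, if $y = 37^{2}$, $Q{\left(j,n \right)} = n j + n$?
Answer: $\frac{5712459}{1785176} \approx 3.1999$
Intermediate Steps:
$Q{\left(j,n \right)} = n + j n$ ($Q{\left(j,n \right)} = j n + n = n + j n$)
$y = 1369$
$\frac{Q{\left(38,-5 \right)}}{-1304} + \frac{4176}{y} = \frac{\left(-5\right) \left(1 + 38\right)}{-1304} + \frac{4176}{1369} = \left(-5\right) 39 \left(- \frac{1}{1304}\right) + 4176 \cdot \frac{1}{1369} = \left(-195\right) \left(- \frac{1}{1304}\right) + \frac{4176}{1369} = \frac{195}{1304} + \frac{4176}{1369} = \frac{5712459}{1785176}$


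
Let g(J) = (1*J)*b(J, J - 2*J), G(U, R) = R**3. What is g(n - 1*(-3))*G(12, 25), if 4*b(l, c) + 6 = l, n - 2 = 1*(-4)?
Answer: -78125/4 ≈ -19531.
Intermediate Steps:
n = -2 (n = 2 + 1*(-4) = 2 - 4 = -2)
b(l, c) = -3/2 + l/4
g(J) = J*(-3/2 + J/4) (g(J) = (1*J)*(-3/2 + J/4) = J*(-3/2 + J/4))
g(n - 1*(-3))*G(12, 25) = ((-2 - 1*(-3))*(-6 + (-2 - 1*(-3)))/4)*25**3 = ((-2 + 3)*(-6 + (-2 + 3))/4)*15625 = ((1/4)*1*(-6 + 1))*15625 = ((1/4)*1*(-5))*15625 = -5/4*15625 = -78125/4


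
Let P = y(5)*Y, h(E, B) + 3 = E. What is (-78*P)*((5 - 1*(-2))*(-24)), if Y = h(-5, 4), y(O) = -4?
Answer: 419328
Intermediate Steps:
h(E, B) = -3 + E
Y = -8 (Y = -3 - 5 = -8)
P = 32 (P = -4*(-8) = 32)
(-78*P)*((5 - 1*(-2))*(-24)) = (-78*32)*((5 - 1*(-2))*(-24)) = -2496*(5 + 2)*(-24) = -17472*(-24) = -2496*(-168) = 419328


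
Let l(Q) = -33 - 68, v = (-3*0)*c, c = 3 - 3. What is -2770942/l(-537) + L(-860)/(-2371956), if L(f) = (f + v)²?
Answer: 1643119450738/59891889 ≈ 27435.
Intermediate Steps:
c = 0
v = 0 (v = -3*0*0 = 0*0 = 0)
l(Q) = -101
L(f) = f² (L(f) = (f + 0)² = f²)
-2770942/l(-537) + L(-860)/(-2371956) = -2770942/(-101) + (-860)²/(-2371956) = -2770942*(-1/101) + 739600*(-1/2371956) = 2770942/101 - 184900/592989 = 1643119450738/59891889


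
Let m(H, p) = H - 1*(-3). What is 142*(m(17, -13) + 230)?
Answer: 35500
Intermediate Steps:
m(H, p) = 3 + H (m(H, p) = H + 3 = 3 + H)
142*(m(17, -13) + 230) = 142*((3 + 17) + 230) = 142*(20 + 230) = 142*250 = 35500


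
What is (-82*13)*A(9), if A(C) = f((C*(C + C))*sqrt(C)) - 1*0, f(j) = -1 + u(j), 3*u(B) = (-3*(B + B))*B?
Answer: 503570938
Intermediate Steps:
u(B) = -2*B**2 (u(B) = ((-3*(B + B))*B)/3 = ((-6*B)*B)/3 = (-6*B**2)/3 = -2*B**2)
f(j) = -1 - 2*j**2
A(C) = -1 - 8*C**5 (A(C) = (-1 - 2*C**3*(C + C)**2) - 1*0 = (-1 - 2*4*C**5) + 0 = (-1 - 8*C**5) + 0 = -1 - 8*C**5)
(-82*13)*A(9) = (-82*13)*(-1 - 8*9**5) = -1066*(-1 - 8*59049) = -1066*(-1 - 472392) = -1066*(-472393) = 503570938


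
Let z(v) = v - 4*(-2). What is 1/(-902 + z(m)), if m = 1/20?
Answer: -20/17879 ≈ -0.0011186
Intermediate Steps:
m = 1/20 ≈ 0.050000
z(v) = 8 + v (z(v) = v + 8 = 8 + v)
1/(-902 + z(m)) = 1/(-902 + (8 + 1/20)) = 1/(-902 + 161/20) = 1/(-17879/20) = -20/17879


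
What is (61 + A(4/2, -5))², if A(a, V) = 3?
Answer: 4096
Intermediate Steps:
(61 + A(4/2, -5))² = (61 + 3)² = 64² = 4096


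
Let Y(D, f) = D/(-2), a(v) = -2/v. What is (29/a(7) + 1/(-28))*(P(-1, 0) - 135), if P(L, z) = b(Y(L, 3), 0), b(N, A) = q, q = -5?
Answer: 14215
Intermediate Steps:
Y(D, f) = -D/2 (Y(D, f) = D*(-1/2) = -D/2)
b(N, A) = -5
P(L, z) = -5
(29/a(7) + 1/(-28))*(P(-1, 0) - 135) = (29/((-2/7)) + 1/(-28))*(-5 - 135) = (29/((-2*1/7)) + 1*(-1/28))*(-140) = (29/(-2/7) - 1/28)*(-140) = (29*(-7/2) - 1/28)*(-140) = (-203/2 - 1/28)*(-140) = -2843/28*(-140) = 14215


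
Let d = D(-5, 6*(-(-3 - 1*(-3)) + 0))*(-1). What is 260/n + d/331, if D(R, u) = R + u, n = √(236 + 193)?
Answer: 5/331 + 20*√429/33 ≈ 12.568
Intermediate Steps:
n = √429 ≈ 20.712
d = 5 (d = (-5 + 6*(-(-3 - 1*(-3)) + 0))*(-1) = (-5 + 6*(-(-3 + 3) + 0))*(-1) = (-5 + 6*(-1*0 + 0))*(-1) = (-5 + 6*(0 + 0))*(-1) = (-5 + 6*0)*(-1) = (-5 + 0)*(-1) = -5*(-1) = 5)
260/n + d/331 = 260/(√429) + 5/331 = 260*(√429/429) + 5*(1/331) = 20*√429/33 + 5/331 = 5/331 + 20*√429/33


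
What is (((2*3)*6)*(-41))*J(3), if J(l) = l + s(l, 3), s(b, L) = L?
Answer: -8856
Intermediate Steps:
J(l) = 3 + l (J(l) = l + 3 = 3 + l)
(((2*3)*6)*(-41))*J(3) = (((2*3)*6)*(-41))*(3 + 3) = ((6*6)*(-41))*6 = (36*(-41))*6 = -1476*6 = -8856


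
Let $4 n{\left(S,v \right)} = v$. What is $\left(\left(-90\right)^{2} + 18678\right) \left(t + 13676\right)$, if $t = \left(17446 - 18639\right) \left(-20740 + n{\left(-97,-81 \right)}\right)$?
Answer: $\frac{1327152719013}{2} \approx 6.6358 \cdot 10^{11}$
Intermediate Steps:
$n{\left(S,v \right)} = \frac{v}{4}$
$t = \frac{99067913}{4}$ ($t = \left(17446 - 18639\right) \left(-20740 + \frac{1}{4} \left(-81\right)\right) = - 1193 \left(-20740 - \frac{81}{4}\right) = \left(-1193\right) \left(- \frac{83041}{4}\right) = \frac{99067913}{4} \approx 2.4767 \cdot 10^{7}$)
$\left(\left(-90\right)^{2} + 18678\right) \left(t + 13676\right) = \left(\left(-90\right)^{2} + 18678\right) \left(\frac{99067913}{4} + 13676\right) = \left(8100 + 18678\right) \frac{99122617}{4} = 26778 \cdot \frac{99122617}{4} = \frac{1327152719013}{2}$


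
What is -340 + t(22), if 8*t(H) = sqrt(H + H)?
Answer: -340 + sqrt(11)/4 ≈ -339.17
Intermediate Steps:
t(H) = sqrt(2)*sqrt(H)/8 (t(H) = sqrt(H + H)/8 = sqrt(2*H)/8 = (sqrt(2)*sqrt(H))/8 = sqrt(2)*sqrt(H)/8)
-340 + t(22) = -340 + sqrt(2)*sqrt(22)/8 = -340 + sqrt(11)/4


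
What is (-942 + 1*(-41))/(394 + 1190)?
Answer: -983/1584 ≈ -0.62058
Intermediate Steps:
(-942 + 1*(-41))/(394 + 1190) = (-942 - 41)/1584 = (1/1584)*(-983) = -983/1584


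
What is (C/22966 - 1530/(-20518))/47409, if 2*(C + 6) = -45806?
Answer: -217454441/11169948869346 ≈ -1.9468e-5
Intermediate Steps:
C = -22909 (C = -6 + (1/2)*(-45806) = -6 - 22903 = -22909)
(C/22966 - 1530/(-20518))/47409 = (-22909/22966 - 1530/(-20518))/47409 = (-22909*1/22966 - 1530*(-1/20518))*(1/47409) = (-22909/22966 + 765/10259)*(1/47409) = -217454441/235608194*1/47409 = -217454441/11169948869346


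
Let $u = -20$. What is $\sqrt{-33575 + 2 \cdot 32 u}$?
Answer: $i \sqrt{34855} \approx 186.69 i$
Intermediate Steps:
$\sqrt{-33575 + 2 \cdot 32 u} = \sqrt{-33575 + 2 \cdot 32 \left(-20\right)} = \sqrt{-33575 + 64 \left(-20\right)} = \sqrt{-33575 - 1280} = \sqrt{-34855} = i \sqrt{34855}$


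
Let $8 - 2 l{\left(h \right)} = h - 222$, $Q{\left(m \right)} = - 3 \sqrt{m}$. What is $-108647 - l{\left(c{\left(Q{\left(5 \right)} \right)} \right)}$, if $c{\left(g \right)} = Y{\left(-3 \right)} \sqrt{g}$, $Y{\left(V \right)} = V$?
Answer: $-108762 - \frac{3 i \sqrt{3} \sqrt[4]{5}}{2} \approx -1.0876 \cdot 10^{5} - 3.885 i$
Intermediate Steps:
$c{\left(g \right)} = - 3 \sqrt{g}$
$l{\left(h \right)} = 115 - \frac{h}{2}$ ($l{\left(h \right)} = 4 - \frac{h - 222}{2} = 4 - \frac{-222 + h}{2} = 4 - \left(-111 + \frac{h}{2}\right) = 115 - \frac{h}{2}$)
$-108647 - l{\left(c{\left(Q{\left(5 \right)} \right)} \right)} = -108647 - \left(115 - \frac{\left(-3\right) \sqrt{- 3 \sqrt{5}}}{2}\right) = -108647 - \left(115 - \frac{\left(-3\right) i \sqrt{3} \sqrt[4]{5}}{2}\right) = -108647 - \left(115 + \frac{3 i \sqrt{3} \sqrt[4]{5}}{2}\right) = -108762 - \frac{3 i \sqrt{3} \sqrt[4]{5}}{2}$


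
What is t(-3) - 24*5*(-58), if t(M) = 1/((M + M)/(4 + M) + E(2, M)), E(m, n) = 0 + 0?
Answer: 41759/6 ≈ 6959.8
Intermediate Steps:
E(m, n) = 0
t(M) = (4 + M)/(2*M) (t(M) = 1/((M + M)/(4 + M) + 0) = 1/((2*M)/(4 + M) + 0) = 1/(2*M/(4 + M) + 0) = 1/(2*M/(4 + M)) = (4 + M)/(2*M))
t(-3) - 24*5*(-58) = (½)*(4 - 3)/(-3) - 24*5*(-58) = (½)*(-⅓)*1 - 120*(-58) = -⅙ + 6960 = 41759/6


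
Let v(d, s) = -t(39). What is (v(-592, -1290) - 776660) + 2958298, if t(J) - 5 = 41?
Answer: 2181592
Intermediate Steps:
t(J) = 46 (t(J) = 5 + 41 = 46)
v(d, s) = -46 (v(d, s) = -1*46 = -46)
(v(-592, -1290) - 776660) + 2958298 = (-46 - 776660) + 2958298 = -776706 + 2958298 = 2181592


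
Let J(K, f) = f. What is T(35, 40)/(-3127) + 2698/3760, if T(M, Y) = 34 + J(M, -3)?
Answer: 4160043/5878760 ≈ 0.70764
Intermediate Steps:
T(M, Y) = 31 (T(M, Y) = 34 - 3 = 31)
T(35, 40)/(-3127) + 2698/3760 = 31/(-3127) + 2698/3760 = 31*(-1/3127) + 2698*(1/3760) = -31/3127 + 1349/1880 = 4160043/5878760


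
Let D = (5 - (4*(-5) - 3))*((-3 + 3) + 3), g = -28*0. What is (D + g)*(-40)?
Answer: -3360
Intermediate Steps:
g = 0
D = 84 (D = (5 - (-20 - 3))*(0 + 3) = (5 - 1*(-23))*3 = (5 + 23)*3 = 28*3 = 84)
(D + g)*(-40) = (84 + 0)*(-40) = 84*(-40) = -3360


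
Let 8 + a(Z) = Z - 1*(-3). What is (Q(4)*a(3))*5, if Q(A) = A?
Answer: -40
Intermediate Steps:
a(Z) = -5 + Z (a(Z) = -8 + (Z - 1*(-3)) = -8 + (Z + 3) = -8 + (3 + Z) = -5 + Z)
(Q(4)*a(3))*5 = (4*(-5 + 3))*5 = (4*(-2))*5 = -8*5 = -40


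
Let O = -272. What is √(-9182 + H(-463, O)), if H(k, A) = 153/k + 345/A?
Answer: I*√9103171228313/31484 ≈ 95.831*I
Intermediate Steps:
√(-9182 + H(-463, O)) = √(-9182 + (153/(-463) + 345/(-272))) = √(-9182 + (153*(-1/463) + 345*(-1/272))) = √(-9182 + (-153/463 - 345/272)) = √(-9182 - 201351/125936) = √(-1156545703/125936) = I*√9103171228313/31484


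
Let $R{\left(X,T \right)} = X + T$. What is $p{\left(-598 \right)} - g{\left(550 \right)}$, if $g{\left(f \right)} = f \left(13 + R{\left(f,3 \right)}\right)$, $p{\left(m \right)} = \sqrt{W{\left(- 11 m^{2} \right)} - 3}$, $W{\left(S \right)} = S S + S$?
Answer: $-311300 + \sqrt{15473551185089} \approx 3.6223 \cdot 10^{6}$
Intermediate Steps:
$R{\left(X,T \right)} = T + X$
$W{\left(S \right)} = S + S^{2}$ ($W{\left(S \right)} = S^{2} + S = S + S^{2}$)
$p{\left(m \right)} = \sqrt{-3 - 11 m^{2} \left(1 - 11 m^{2}\right)}$ ($p{\left(m \right)} = \sqrt{- 11 m^{2} \left(1 - 11 m^{2}\right) - 3} = \sqrt{-3 - 11 m^{2} \left(1 - 11 m^{2}\right)}$)
$g{\left(f \right)} = f \left(16 + f\right)$ ($g{\left(f \right)} = f \left(13 + \left(3 + f\right)\right) = f \left(16 + f\right)$)
$p{\left(-598 \right)} - g{\left(550 \right)} = \sqrt{-3 - 11 \left(-598\right)^{2} + 121 \left(-598\right)^{4}} - 550 \left(16 + 550\right) = \sqrt{-3 - 3933644 + 121 \cdot 127880620816} - 550 \cdot 566 = \sqrt{-3 - 3933644 + 15473555118736} - 311300 = \sqrt{15473551185089} - 311300 = -311300 + \sqrt{15473551185089}$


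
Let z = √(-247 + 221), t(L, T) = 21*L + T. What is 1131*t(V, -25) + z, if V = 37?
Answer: 850512 + I*√26 ≈ 8.5051e+5 + 5.099*I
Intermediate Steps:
t(L, T) = T + 21*L
z = I*√26 (z = √(-26) = I*√26 ≈ 5.099*I)
1131*t(V, -25) + z = 1131*(-25 + 21*37) + I*√26 = 1131*(-25 + 777) + I*√26 = 1131*752 + I*√26 = 850512 + I*√26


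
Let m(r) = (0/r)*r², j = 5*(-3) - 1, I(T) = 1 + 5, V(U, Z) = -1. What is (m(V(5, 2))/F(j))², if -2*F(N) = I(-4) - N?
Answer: 0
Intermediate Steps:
I(T) = 6
j = -16 (j = -15 - 1 = -16)
F(N) = -3 + N/2 (F(N) = -(6 - N)/2 = -3 + N/2)
m(r) = 0 (m(r) = 0*r² = 0)
(m(V(5, 2))/F(j))² = (0/(-3 + (½)*(-16)))² = (0/(-3 - 8))² = (0/(-11))² = (0*(-1/11))² = 0² = 0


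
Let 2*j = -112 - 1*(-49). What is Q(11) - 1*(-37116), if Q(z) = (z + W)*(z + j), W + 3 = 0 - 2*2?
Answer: 37034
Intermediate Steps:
W = -7 (W = -3 + (0 - 2*2) = -3 + (0 - 1*4) = -3 + (0 - 4) = -3 - 4 = -7)
j = -63/2 (j = (-112 - 1*(-49))/2 = (-112 + 49)/2 = (1/2)*(-63) = -63/2 ≈ -31.500)
Q(z) = (-7 + z)*(-63/2 + z) (Q(z) = (z - 7)*(z - 63/2) = (-7 + z)*(-63/2 + z))
Q(11) - 1*(-37116) = (441/2 + 11**2 - 77/2*11) - 1*(-37116) = (441/2 + 121 - 847/2) + 37116 = -82 + 37116 = 37034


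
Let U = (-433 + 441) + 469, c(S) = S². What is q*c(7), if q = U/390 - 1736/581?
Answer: -933107/10790 ≈ -86.479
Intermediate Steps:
U = 477 (U = 8 + 469 = 477)
q = -19043/10790 (q = 477/390 - 1736/581 = 477*(1/390) - 1736*1/581 = 159/130 - 248/83 = -19043/10790 ≈ -1.7649)
q*c(7) = -19043/10790*7² = -19043/10790*49 = -933107/10790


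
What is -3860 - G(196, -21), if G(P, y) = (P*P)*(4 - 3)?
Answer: -42276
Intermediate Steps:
G(P, y) = P² (G(P, y) = P²*1 = P²)
-3860 - G(196, -21) = -3860 - 1*196² = -3860 - 1*38416 = -3860 - 38416 = -42276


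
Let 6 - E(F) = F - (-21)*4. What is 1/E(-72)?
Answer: -⅙ ≈ -0.16667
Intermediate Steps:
E(F) = -78 - F (E(F) = 6 - (F - (-21)*4) = 6 - (F - 1*(-84)) = 6 - (F + 84) = 6 - (84 + F) = 6 + (-84 - F) = -78 - F)
1/E(-72) = 1/(-78 - 1*(-72)) = 1/(-78 + 72) = 1/(-6) = -⅙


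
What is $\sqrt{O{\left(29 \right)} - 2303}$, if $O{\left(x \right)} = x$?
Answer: $i \sqrt{2274} \approx 47.686 i$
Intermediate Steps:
$\sqrt{O{\left(29 \right)} - 2303} = \sqrt{29 - 2303} = \sqrt{-2274} = i \sqrt{2274}$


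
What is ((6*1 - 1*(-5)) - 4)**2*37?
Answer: 1813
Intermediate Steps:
((6*1 - 1*(-5)) - 4)**2*37 = ((6 + 5) - 4)**2*37 = (11 - 4)**2*37 = 7**2*37 = 49*37 = 1813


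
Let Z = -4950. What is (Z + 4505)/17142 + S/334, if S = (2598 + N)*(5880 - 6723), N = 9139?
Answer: -42402021238/1431357 ≈ -29624.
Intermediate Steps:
S = -9894291 (S = (2598 + 9139)*(5880 - 6723) = 11737*(-843) = -9894291)
(Z + 4505)/17142 + S/334 = (-4950 + 4505)/17142 - 9894291/334 = -445*1/17142 - 9894291*1/334 = -445/17142 - 9894291/334 = -42402021238/1431357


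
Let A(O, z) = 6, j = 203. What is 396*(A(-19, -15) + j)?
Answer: 82764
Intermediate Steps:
396*(A(-19, -15) + j) = 396*(6 + 203) = 396*209 = 82764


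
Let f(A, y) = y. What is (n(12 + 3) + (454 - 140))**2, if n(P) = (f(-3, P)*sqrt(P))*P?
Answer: 857971 + 141300*sqrt(15) ≈ 1.4052e+6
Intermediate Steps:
n(P) = P**(5/2) (n(P) = (P*sqrt(P))*P = P**(3/2)*P = P**(5/2))
(n(12 + 3) + (454 - 140))**2 = ((12 + 3)**(5/2) + (454 - 140))**2 = (15**(5/2) + 314)**2 = (225*sqrt(15) + 314)**2 = (314 + 225*sqrt(15))**2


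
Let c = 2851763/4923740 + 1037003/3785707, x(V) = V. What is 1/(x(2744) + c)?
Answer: 18639836984180/51163614556892581 ≈ 0.00036432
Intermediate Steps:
c = 15901872302661/18639836984180 (c = 2851763*(1/4923740) + 1037003*(1/3785707) = 2851763/4923740 + 1037003/3785707 = 15901872302661/18639836984180 ≈ 0.85311)
1/(x(2744) + c) = 1/(2744 + 15901872302661/18639836984180) = 1/(51163614556892581/18639836984180) = 18639836984180/51163614556892581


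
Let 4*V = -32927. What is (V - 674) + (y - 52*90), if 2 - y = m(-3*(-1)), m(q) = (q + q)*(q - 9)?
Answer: -54191/4 ≈ -13548.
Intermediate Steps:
V = -32927/4 (V = (¼)*(-32927) = -32927/4 ≈ -8231.8)
m(q) = 2*q*(-9 + q) (m(q) = (2*q)*(-9 + q) = 2*q*(-9 + q))
y = 38 (y = 2 - 2*(-3*(-1))*(-9 - 3*(-1)) = 2 - 2*3*(-9 + 3) = 2 - 2*3*(-6) = 2 - 1*(-36) = 2 + 36 = 38)
(V - 674) + (y - 52*90) = (-32927/4 - 674) + (38 - 52*90) = -35623/4 + (38 - 4680) = -35623/4 - 4642 = -54191/4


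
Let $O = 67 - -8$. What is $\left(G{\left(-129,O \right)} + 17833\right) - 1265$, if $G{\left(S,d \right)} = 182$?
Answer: $16750$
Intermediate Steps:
$O = 75$ ($O = 67 + 8 = 75$)
$\left(G{\left(-129,O \right)} + 17833\right) - 1265 = \left(182 + 17833\right) - 1265 = 18015 - 1265 = 16750$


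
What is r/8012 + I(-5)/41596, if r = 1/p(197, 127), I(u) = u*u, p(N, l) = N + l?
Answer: 16234699/26994639312 ≈ 0.00060140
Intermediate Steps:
I(u) = u**2
r = 1/324 (r = 1/(197 + 127) = 1/324 ≈ 0.0030864)
r/8012 + I(-5)/41596 = (1/324)/8012 + (-5)**2/41596 = (1/324)*(1/8012) + 25*(1/41596) = 1/2595888 + 25/41596 = 16234699/26994639312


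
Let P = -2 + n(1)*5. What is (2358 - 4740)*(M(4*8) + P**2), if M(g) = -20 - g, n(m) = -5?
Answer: -1612614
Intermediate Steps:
P = -27 (P = -2 - 5*5 = -2 - 25 = -27)
(2358 - 4740)*(M(4*8) + P**2) = (2358 - 4740)*((-20 - 4*8) + (-27)**2) = -2382*((-20 - 1*32) + 729) = -2382*((-20 - 32) + 729) = -2382*(-52 + 729) = -2382*677 = -1612614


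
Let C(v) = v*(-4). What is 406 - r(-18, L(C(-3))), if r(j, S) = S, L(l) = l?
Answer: 394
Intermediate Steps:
C(v) = -4*v
406 - r(-18, L(C(-3))) = 406 - (-4)*(-3) = 406 - 1*12 = 406 - 12 = 394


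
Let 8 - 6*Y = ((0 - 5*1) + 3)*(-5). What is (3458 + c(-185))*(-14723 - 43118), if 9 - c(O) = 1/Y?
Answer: -200708270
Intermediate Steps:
Y = -⅓ (Y = 4/3 - ((0 - 5*1) + 3)*(-5)/6 = 4/3 - ((0 - 5) + 3)*(-5)/6 = 4/3 - (-5 + 3)*(-5)/6 = 4/3 - (-1)*(-5)/3 = 4/3 - ⅙*10 = 4/3 - 5/3 = -⅓ ≈ -0.33333)
c(O) = 12 (c(O) = 9 - 1/(-⅓) = 9 - 1*(-3) = 9 + 3 = 12)
(3458 + c(-185))*(-14723 - 43118) = (3458 + 12)*(-14723 - 43118) = 3470*(-57841) = -200708270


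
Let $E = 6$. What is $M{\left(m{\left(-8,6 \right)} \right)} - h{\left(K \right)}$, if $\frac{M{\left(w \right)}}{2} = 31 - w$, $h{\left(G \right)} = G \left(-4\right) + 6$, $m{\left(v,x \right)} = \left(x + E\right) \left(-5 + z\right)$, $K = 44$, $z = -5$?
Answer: $472$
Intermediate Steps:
$m{\left(v,x \right)} = -60 - 10 x$ ($m{\left(v,x \right)} = \left(x + 6\right) \left(-5 - 5\right) = \left(6 + x\right) \left(-10\right) = -60 - 10 x$)
$h{\left(G \right)} = 6 - 4 G$ ($h{\left(G \right)} = - 4 G + 6 = 6 - 4 G$)
$M{\left(w \right)} = 62 - 2 w$ ($M{\left(w \right)} = 2 \left(31 - w\right) = 62 - 2 w$)
$M{\left(m{\left(-8,6 \right)} \right)} - h{\left(K \right)} = \left(62 - 2 \left(-60 - 60\right)\right) - \left(6 - 176\right) = \left(62 - -240\right) - -170 = \left(62 + 240\right) + 170 = 302 + 170 = 472$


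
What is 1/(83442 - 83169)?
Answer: 1/273 ≈ 0.0036630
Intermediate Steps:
1/(83442 - 83169) = 1/273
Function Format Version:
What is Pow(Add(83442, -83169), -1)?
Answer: Rational(1, 273) ≈ 0.0036630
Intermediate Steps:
Pow(Add(83442, -83169), -1) = Pow(273, -1) = Rational(1, 273)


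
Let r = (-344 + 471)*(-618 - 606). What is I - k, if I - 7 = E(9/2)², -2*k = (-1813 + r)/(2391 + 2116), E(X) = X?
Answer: 176741/18028 ≈ 9.8037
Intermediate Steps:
r = -155448 (r = 127*(-1224) = -155448)
k = 157261/9014 (k = -(-1813 - 155448)/(2*(2391 + 2116)) = -(-157261)/(2*4507) = -½*(-157261/4507) = 157261/9014 ≈ 17.446)
I = 109/4 (I = 7 + (9/2)² = 7 + 81/4 = 109/4 ≈ 27.250)
I - k = 109/4 - 1*157261/9014 = 109/4 - 157261/9014 = 176741/18028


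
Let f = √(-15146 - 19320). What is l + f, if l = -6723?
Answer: -6723 + I*√34466 ≈ -6723.0 + 185.65*I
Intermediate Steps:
f = I*√34466 (f = √(-34466) = I*√34466 ≈ 185.65*I)
l + f = -6723 + I*√34466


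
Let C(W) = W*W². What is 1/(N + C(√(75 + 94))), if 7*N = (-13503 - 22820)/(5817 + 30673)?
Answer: 36490/80163341 ≈ 0.00045520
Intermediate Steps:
C(W) = W³
N = -5189/36490 (N = ((-13503 - 22820)/(5817 + 30673))/7 = (-36323/36490)/7 = (-36323*1/36490)/7 = (⅐)*(-36323/36490) = -5189/36490 ≈ -0.14220)
1/(N + C(√(75 + 94))) = 1/(-5189/36490 + (√(75 + 94))³) = 1/(-5189/36490 + (√169)³) = 1/(-5189/36490 + 13³) = 1/(-5189/36490 + 2197) = 1/(80163341/36490) = 36490/80163341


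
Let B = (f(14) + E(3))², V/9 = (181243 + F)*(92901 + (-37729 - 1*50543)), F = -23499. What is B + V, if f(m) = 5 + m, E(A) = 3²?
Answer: 6571773568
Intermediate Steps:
V = 6571772784 (V = 9*((181243 - 23499)*(92901 + (-37729 - 1*50543))) = 9*(157744*(92901 + (-37729 - 50543))) = 9*(157744*(92901 - 88272)) = 9*(157744*4629) = 9*730196976 = 6571772784)
E(A) = 9
B = 784 (B = ((5 + 14) + 9)² = (19 + 9)² = 28² = 784)
B + V = 784 + 6571772784 = 6571773568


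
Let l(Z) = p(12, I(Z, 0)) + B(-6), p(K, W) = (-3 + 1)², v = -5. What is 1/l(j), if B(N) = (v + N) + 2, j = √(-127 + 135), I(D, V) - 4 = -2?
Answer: -⅕ ≈ -0.20000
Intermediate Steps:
I(D, V) = 2 (I(D, V) = 4 - 2 = 2)
j = 2*√2 (j = √8 = 2*√2 ≈ 2.8284)
B(N) = -3 + N (B(N) = (-5 + N) + 2 = -3 + N)
p(K, W) = 4 (p(K, W) = (-2)² = 4)
l(Z) = -5 (l(Z) = 4 + (-3 - 6) = 4 - 9 = -5)
1/l(j) = 1/(-5) = -⅕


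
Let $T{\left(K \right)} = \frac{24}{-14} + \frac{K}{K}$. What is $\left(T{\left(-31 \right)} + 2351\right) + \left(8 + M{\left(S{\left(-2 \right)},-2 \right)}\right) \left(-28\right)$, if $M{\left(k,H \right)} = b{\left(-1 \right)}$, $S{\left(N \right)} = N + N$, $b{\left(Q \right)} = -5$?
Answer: $\frac{15864}{7} \approx 2266.3$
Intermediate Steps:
$S{\left(N \right)} = 2 N$
$M{\left(k,H \right)} = -5$
$T{\left(K \right)} = - \frac{5}{7}$ ($T{\left(K \right)} = 24 \left(- \frac{1}{14}\right) + 1 = - \frac{12}{7} + 1 = - \frac{5}{7}$)
$\left(T{\left(-31 \right)} + 2351\right) + \left(8 + M{\left(S{\left(-2 \right)},-2 \right)}\right) \left(-28\right) = \left(- \frac{5}{7} + 2351\right) + \left(8 - 5\right) \left(-28\right) = \frac{16452}{7} + 3 \left(-28\right) = \frac{16452}{7} - 84 = \frac{15864}{7}$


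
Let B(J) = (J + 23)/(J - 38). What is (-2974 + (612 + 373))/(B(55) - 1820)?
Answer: 2601/2374 ≈ 1.0956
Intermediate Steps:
B(J) = (23 + J)/(-38 + J)
(-2974 + (612 + 373))/(B(55) - 1820) = (-2974 + (612 + 373))/((23 + 55)/(-38 + 55) - 1820) = (-2974 + 985)/(78/17 - 1820) = -1989/((1/17)*78 - 1820) = -1989/(78/17 - 1820) = -1989/(-30862/17) = -1989*(-17/30862) = 2601/2374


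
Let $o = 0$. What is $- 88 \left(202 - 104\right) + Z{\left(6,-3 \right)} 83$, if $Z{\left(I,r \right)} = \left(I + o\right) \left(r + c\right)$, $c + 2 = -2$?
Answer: $-12110$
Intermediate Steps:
$c = -4$ ($c = -2 - 2 = -4$)
$Z{\left(I,r \right)} = I \left(-4 + r\right)$ ($Z{\left(I,r \right)} = \left(I + 0\right) \left(r - 4\right) = I \left(-4 + r\right)$)
$- 88 \left(202 - 104\right) + Z{\left(6,-3 \right)} 83 = - 88 \left(202 - 104\right) + 6 \left(-4 - 3\right) 83 = \left(-88\right) 98 + 6 \left(-7\right) 83 = -8624 - 3486 = -12110$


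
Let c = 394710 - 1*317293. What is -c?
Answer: -77417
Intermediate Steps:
c = 77417 (c = 394710 - 317293 = 77417)
-c = -1*77417 = -77417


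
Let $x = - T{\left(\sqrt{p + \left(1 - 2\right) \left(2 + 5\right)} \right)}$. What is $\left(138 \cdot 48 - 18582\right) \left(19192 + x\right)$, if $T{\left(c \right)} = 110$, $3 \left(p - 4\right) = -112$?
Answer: $-228182556$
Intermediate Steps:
$p = - \frac{100}{3}$ ($p = 4 + \frac{1}{3} \left(-112\right) = 4 - \frac{112}{3} = - \frac{100}{3} \approx -33.333$)
$x = -110$ ($x = \left(-1\right) 110 = -110$)
$\left(138 \cdot 48 - 18582\right) \left(19192 + x\right) = \left(138 \cdot 48 - 18582\right) \left(19192 - 110\right) = \left(6624 - 18582\right) 19082 = \left(-11958\right) 19082 = -228182556$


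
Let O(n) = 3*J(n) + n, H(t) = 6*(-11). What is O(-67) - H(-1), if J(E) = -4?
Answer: -13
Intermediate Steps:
H(t) = -66
O(n) = -12 + n (O(n) = 3*(-4) + n = -12 + n)
O(-67) - H(-1) = (-12 - 67) - 1*(-66) = -79 + 66 = -13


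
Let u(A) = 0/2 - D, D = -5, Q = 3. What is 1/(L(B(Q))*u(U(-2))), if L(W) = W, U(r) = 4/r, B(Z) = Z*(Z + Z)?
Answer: 1/90 ≈ 0.011111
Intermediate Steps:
B(Z) = 2*Z² (B(Z) = Z*(2*Z) = 2*Z²)
u(A) = 5 (u(A) = 0/2 - 1*(-5) = 0*(½) + 5 = 0 + 5 = 5)
1/(L(B(Q))*u(U(-2))) = 1/((2*3²)*5) = 1/((2*9)*5) = 1/(18*5) = 1/90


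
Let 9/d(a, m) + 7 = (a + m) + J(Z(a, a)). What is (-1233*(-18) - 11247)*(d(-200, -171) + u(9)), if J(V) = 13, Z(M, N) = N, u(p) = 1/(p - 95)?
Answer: -12468633/31390 ≈ -397.22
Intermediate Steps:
u(p) = 1/(-95 + p)
d(a, m) = 9/(6 + a + m) (d(a, m) = 9/(-7 + ((a + m) + 13)) = 9/(-7 + (13 + a + m)) = 9/(6 + a + m))
(-1233*(-18) - 11247)*(d(-200, -171) + u(9)) = (-1233*(-18) - 11247)*(9/(6 - 200 - 171) + 1/(-95 + 9)) = (22194 - 11247)*(9/(-365) + 1/(-86)) = 10947*(9*(-1/365) - 1/86) = 10947*(-9/365 - 1/86) = 10947*(-1139/31390) = -12468633/31390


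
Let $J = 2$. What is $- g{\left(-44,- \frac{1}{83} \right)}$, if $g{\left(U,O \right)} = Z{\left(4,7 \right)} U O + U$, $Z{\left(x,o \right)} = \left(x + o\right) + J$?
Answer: $\frac{3080}{83} \approx 37.108$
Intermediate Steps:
$Z{\left(x,o \right)} = 2 + o + x$ ($Z{\left(x,o \right)} = \left(x + o\right) + 2 = \left(o + x\right) + 2 = 2 + o + x$)
$g{\left(U,O \right)} = U + 13 O U$ ($g{\left(U,O \right)} = \left(2 + 7 + 4\right) U O + U = 13 U O + U = 13 O U + U = U + 13 O U$)
$- g{\left(-44,- \frac{1}{83} \right)} = - \left(-44\right) \left(1 + 13 \left(- \frac{1}{83}\right)\right) = - \left(-44\right) \left(1 - \frac{13}{83}\right) = - \frac{\left(-44\right) 70}{83} = \left(-1\right) \left(- \frac{3080}{83}\right) = \frac{3080}{83}$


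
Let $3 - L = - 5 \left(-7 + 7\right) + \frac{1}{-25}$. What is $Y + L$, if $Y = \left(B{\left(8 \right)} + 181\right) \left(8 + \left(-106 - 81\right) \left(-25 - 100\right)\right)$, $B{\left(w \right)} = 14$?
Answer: $\frac{113992201}{25} \approx 4.5597 \cdot 10^{6}$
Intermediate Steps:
$Y = 4559685$ ($Y = \left(14 + 181\right) \left(8 + \left(-106 - 81\right) \left(-25 - 100\right)\right) = 195 \left(8 - -23375\right) = 195 \left(8 + 23375\right) = 195 \cdot 23383 = 4559685$)
$L = \frac{76}{25}$ ($L = 3 - \left(- 5 \left(-7 + 7\right) + \frac{1}{-25}\right) = 3 - \left(\left(-5\right) 0 - \frac{1}{25}\right) = 3 - \left(0 - \frac{1}{25}\right) = 3 - - \frac{1}{25} = 3 + \frac{1}{25} = \frac{76}{25} \approx 3.04$)
$Y + L = 4559685 + \frac{76}{25} = \frac{113992201}{25}$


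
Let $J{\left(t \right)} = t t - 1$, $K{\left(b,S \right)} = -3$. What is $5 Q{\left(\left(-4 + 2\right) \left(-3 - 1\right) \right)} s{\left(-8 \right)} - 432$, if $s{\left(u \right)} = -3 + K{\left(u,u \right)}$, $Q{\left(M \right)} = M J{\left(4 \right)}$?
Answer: $-4032$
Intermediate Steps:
$J{\left(t \right)} = -1 + t^{2}$ ($J{\left(t \right)} = t^{2} - 1 = -1 + t^{2}$)
$Q{\left(M \right)} = 15 M$ ($Q{\left(M \right)} = M \left(-1 + 4^{2}\right) = M \left(-1 + 16\right) = M 15 = 15 M$)
$s{\left(u \right)} = -6$ ($s{\left(u \right)} = -3 - 3 = -6$)
$5 Q{\left(\left(-4 + 2\right) \left(-3 - 1\right) \right)} s{\left(-8 \right)} - 432 = 5 \cdot 15 \left(-4 + 2\right) \left(-3 - 1\right) \left(-6\right) - 432 = 5 \cdot 15 \left(\left(-2\right) \left(-4\right)\right) \left(-6\right) - 432 = 5 \cdot 15 \cdot 8 \left(-6\right) - 432 = 5 \cdot 120 \left(-6\right) - 432 = 600 \left(-6\right) - 432 = -3600 - 432 = -4032$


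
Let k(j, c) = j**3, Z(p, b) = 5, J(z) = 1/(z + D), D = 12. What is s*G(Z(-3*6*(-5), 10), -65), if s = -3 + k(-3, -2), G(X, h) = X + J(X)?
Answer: -2580/17 ≈ -151.76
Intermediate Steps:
J(z) = 1/(12 + z) (J(z) = 1/(z + 12) = 1/(12 + z))
G(X, h) = X + 1/(12 + X)
s = -30 (s = -3 + (-3)**3 = -3 - 27 = -30)
s*G(Z(-3*6*(-5), 10), -65) = -30*(1 + 5*(12 + 5))/(12 + 5) = -30*(1 + 5*17)/17 = -30*(1 + 85)/17 = -30*86/17 = -2580/17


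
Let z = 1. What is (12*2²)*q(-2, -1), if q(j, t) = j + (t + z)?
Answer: -96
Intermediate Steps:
q(j, t) = 1 + j + t (q(j, t) = j + (t + 1) = j + (1 + t) = 1 + j + t)
(12*2²)*q(-2, -1) = (12*2²)*(1 - 2 - 1) = (12*4)*(-2) = 48*(-2) = -96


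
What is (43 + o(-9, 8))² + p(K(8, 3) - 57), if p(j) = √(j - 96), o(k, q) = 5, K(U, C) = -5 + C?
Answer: 2304 + I*√155 ≈ 2304.0 + 12.45*I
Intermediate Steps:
p(j) = √(-96 + j)
(43 + o(-9, 8))² + p(K(8, 3) - 57) = (43 + 5)² + √(-96 + ((-5 + 3) - 57)) = 48² + √(-96 + (-2 - 57)) = 2304 + √(-96 - 59) = 2304 + √(-155) = 2304 + I*√155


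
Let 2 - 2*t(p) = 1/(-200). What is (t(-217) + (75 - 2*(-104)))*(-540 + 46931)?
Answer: 5270063991/400 ≈ 1.3175e+7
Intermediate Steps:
t(p) = 401/400 (t(p) = 1 - 1/2/(-200) = 1 - 1/2*(-1/200) = 1 + 1/400 = 401/400)
(t(-217) + (75 - 2*(-104)))*(-540 + 46931) = (401/400 + (75 - 2*(-104)))*(-540 + 46931) = (401/400 + (75 + 208))*46391 = (401/400 + 283)*46391 = (113601/400)*46391 = 5270063991/400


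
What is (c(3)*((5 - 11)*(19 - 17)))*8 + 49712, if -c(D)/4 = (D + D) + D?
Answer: 53168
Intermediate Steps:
c(D) = -12*D (c(D) = -4*((D + D) + D) = -4*(2*D + D) = -12*D)
(c(3)*((5 - 11)*(19 - 17)))*8 + 49712 = ((-12*3)*((5 - 11)*(19 - 17)))*8 + 49712 = -(-216)*2*8 + 49712 = -36*(-12)*8 + 49712 = 432*8 + 49712 = 3456 + 49712 = 53168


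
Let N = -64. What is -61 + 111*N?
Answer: -7165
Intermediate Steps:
-61 + 111*N = -61 + 111*(-64) = -61 - 7104 = -7165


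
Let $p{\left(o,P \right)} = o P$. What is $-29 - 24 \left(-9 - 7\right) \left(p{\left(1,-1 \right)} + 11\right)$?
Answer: $3811$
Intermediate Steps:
$p{\left(o,P \right)} = P o$
$-29 - 24 \left(-9 - 7\right) \left(p{\left(1,-1 \right)} + 11\right) = -29 - 24 \left(-9 - 7\right) \left(\left(-1\right) 1 + 11\right) = -29 - 24 \left(- 16 \left(-1 + 11\right)\right) = -29 - 24 \left(\left(-16\right) 10\right) = -29 - -3840 = -29 + 3840 = 3811$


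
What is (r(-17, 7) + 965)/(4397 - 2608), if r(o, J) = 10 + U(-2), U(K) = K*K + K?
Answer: 977/1789 ≈ 0.54611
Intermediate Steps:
U(K) = K + K² (U(K) = K² + K = K + K²)
r(o, J) = 12 (r(o, J) = 10 - 2*(1 - 2) = 10 - 2*(-1) = 10 + 2 = 12)
(r(-17, 7) + 965)/(4397 - 2608) = (12 + 965)/(4397 - 2608) = 977/1789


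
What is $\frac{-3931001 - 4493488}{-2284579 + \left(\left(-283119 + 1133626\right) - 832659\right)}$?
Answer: $\frac{2808163}{755577} \approx 3.7166$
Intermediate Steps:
$\frac{-3931001 - 4493488}{-2284579 + \left(\left(-283119 + 1133626\right) - 832659\right)} = - \frac{8424489}{-2284579 + \left(850507 - 832659\right)} = - \frac{8424489}{-2284579 + 17848} = - \frac{8424489}{-2266731} = \left(-8424489\right) \left(- \frac{1}{2266731}\right) = \frac{2808163}{755577}$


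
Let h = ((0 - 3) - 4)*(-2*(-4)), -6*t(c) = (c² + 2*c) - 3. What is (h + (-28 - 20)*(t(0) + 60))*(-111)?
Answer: 328560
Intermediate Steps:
t(c) = ½ - c/3 - c²/6 (t(c) = -((c² + 2*c) - 3)/6 = -(-3 + c² + 2*c)/6 = ½ - c/3 - c²/6)
h = -56 (h = (-3 - 4)*8 = -7*8 = -56)
(h + (-28 - 20)*(t(0) + 60))*(-111) = (-56 + (-28 - 20)*((½ - ⅓*0 - ⅙*0²) + 60))*(-111) = (-56 - 48*((½ + 0 - ⅙*0) + 60))*(-111) = (-56 - 48*((½ + 0 + 0) + 60))*(-111) = (-56 - 48*(½ + 60))*(-111) = (-56 - 48*121/2)*(-111) = (-56 - 2904)*(-111) = -2960*(-111) = 328560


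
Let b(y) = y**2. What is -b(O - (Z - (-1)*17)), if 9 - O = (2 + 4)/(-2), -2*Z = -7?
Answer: -289/4 ≈ -72.250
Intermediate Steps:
Z = 7/2 (Z = -1/2*(-7) = 7/2 ≈ 3.5000)
O = 12 (O = 9 - (2 + 4)/(-2) = 9 - (-1)*6/2 = 9 - 1*(-3) = 9 + 3 = 12)
-b(O - (Z - (-1)*17)) = -(12 - (7/2 - (-1)*17))**2 = -(12 - (7/2 - 1*(-17)))**2 = -(12 - (7/2 + 17))**2 = -(12 - 1*41/2)**2 = -(12 - 41/2)**2 = -(-17/2)**2 = -1*289/4 = -289/4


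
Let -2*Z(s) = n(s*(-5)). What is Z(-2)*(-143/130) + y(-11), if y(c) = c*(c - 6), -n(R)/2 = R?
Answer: 176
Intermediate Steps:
n(R) = -2*R
Z(s) = -5*s (Z(s) = -(-1)*s*(-5) = -(-1)*(-5*s) = -5*s)
y(c) = c*(-6 + c)
Z(-2)*(-143/130) + y(-11) = (-5*(-2))*(-143/130) - 11*(-6 - 11) = 10*(-143*1/130) - 11*(-17) = 10*(-11/10) + 187 = -11 + 187 = 176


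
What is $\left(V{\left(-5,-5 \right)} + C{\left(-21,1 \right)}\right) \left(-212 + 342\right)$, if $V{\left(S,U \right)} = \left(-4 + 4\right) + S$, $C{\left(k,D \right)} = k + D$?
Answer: $-3250$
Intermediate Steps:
$C{\left(k,D \right)} = D + k$
$V{\left(S,U \right)} = S$ ($V{\left(S,U \right)} = 0 + S = S$)
$\left(V{\left(-5,-5 \right)} + C{\left(-21,1 \right)}\right) \left(-212 + 342\right) = \left(-5 + \left(1 - 21\right)\right) \left(-212 + 342\right) = \left(-5 - 20\right) 130 = \left(-25\right) 130 = -3250$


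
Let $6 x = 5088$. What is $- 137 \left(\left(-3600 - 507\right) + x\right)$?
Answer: $446483$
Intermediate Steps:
$x = 848$ ($x = \frac{1}{6} \cdot 5088 = 848$)
$- 137 \left(\left(-3600 - 507\right) + x\right) = - 137 \left(\left(-3600 - 507\right) + 848\right) = - 137 \left(-4107 + 848\right) = \left(-137\right) \left(-3259\right) = 446483$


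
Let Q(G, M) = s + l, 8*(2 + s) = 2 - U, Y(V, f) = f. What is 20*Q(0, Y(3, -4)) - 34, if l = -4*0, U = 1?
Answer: -143/2 ≈ -71.500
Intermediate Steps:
l = 0
s = -15/8 (s = -2 + (2 - 1*1)/8 = -2 + (2 - 1)/8 = -2 + (⅛)*1 = -2 + ⅛ = -15/8 ≈ -1.8750)
Q(G, M) = -15/8 (Q(G, M) = -15/8 + 0 = -15/8)
20*Q(0, Y(3, -4)) - 34 = 20*(-15/8) - 34 = -75/2 - 34 = -143/2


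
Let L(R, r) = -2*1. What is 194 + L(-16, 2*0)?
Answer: 192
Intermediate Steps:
L(R, r) = -2
194 + L(-16, 2*0) = 194 - 2 = 192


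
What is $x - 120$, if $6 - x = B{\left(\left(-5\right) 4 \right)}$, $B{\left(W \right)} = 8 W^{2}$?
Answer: $-3314$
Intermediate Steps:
$x = -3194$ ($x = 6 - 8 \left(\left(-5\right) 4\right)^{2} = 6 - 8 \left(-20\right)^{2} = 6 - 8 \cdot 400 = 6 - 3200 = -3194$)
$x - 120 = -3194 - 120 = -3314$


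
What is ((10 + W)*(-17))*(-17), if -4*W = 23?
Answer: 4913/4 ≈ 1228.3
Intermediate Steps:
W = -23/4 (W = -1/4*23 = -23/4 ≈ -5.7500)
((10 + W)*(-17))*(-17) = ((10 - 23/4)*(-17))*(-17) = ((17/4)*(-17))*(-17) = -289/4*(-17) = 4913/4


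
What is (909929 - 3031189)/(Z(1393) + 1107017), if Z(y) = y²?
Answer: -1060630/1523733 ≈ -0.69607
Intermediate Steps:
(909929 - 3031189)/(Z(1393) + 1107017) = (909929 - 3031189)/(1393² + 1107017) = -2121260/(1940449 + 1107017) = -2121260/3047466 = -2121260*1/3047466 = -1060630/1523733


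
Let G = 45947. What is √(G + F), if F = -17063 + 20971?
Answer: 13*√295 ≈ 223.28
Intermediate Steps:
F = 3908
√(G + F) = √(45947 + 3908) = √49855 = 13*√295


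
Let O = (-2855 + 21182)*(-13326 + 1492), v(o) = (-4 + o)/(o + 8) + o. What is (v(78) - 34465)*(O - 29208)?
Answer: 320725362827304/43 ≈ 7.4587e+12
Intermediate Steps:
v(o) = o + (-4 + o)/(8 + o) (v(o) = (-4 + o)/(8 + o) + o = o + (-4 + o)/(8 + o))
O = -216881718 (O = 18327*(-11834) = -216881718)
(v(78) - 34465)*(O - 29208) = ((-4 + 78² + 9*78)/(8 + 78) - 34465)*(-216881718 - 29208) = ((-4 + 6084 + 702)/86 - 34465)*(-216910926) = ((1/86)*6782 - 34465)*(-216910926) = (3391/43 - 34465)*(-216910926) = -1478604/43*(-216910926) = 320725362827304/43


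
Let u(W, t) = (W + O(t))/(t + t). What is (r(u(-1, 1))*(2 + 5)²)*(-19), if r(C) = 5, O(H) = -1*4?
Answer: -4655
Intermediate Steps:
O(H) = -4
u(W, t) = (-4 + W)/(2*t) (u(W, t) = (W - 4)/(t + t) = (-4 + W)/((2*t)) = (-4 + W)*(1/(2*t)) = (-4 + W)/(2*t))
(r(u(-1, 1))*(2 + 5)²)*(-19) = (5*(2 + 5)²)*(-19) = (5*7²)*(-19) = (5*49)*(-19) = 245*(-19) = -4655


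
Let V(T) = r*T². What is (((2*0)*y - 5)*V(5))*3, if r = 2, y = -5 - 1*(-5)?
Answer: -750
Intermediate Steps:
y = 0 (y = -5 + 5 = 0)
V(T) = 2*T²
(((2*0)*y - 5)*V(5))*3 = (((2*0)*0 - 5)*(2*5²))*3 = ((0*0 - 5)*(2*25))*3 = ((0 - 5)*50)*3 = -5*50*3 = -250*3 = -750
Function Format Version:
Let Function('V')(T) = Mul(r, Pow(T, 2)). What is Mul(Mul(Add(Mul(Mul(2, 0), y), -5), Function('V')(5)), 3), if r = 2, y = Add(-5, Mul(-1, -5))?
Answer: -750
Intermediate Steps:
y = 0 (y = Add(-5, 5) = 0)
Function('V')(T) = Mul(2, Pow(T, 2))
Mul(Mul(Add(Mul(Mul(2, 0), y), -5), Function('V')(5)), 3) = Mul(Mul(Add(Mul(Mul(2, 0), 0), -5), Mul(2, Pow(5, 2))), 3) = Mul(Mul(Add(Mul(0, 0), -5), Mul(2, 25)), 3) = Mul(Mul(Add(0, -5), 50), 3) = Mul(Mul(-5, 50), 3) = Mul(-250, 3) = -750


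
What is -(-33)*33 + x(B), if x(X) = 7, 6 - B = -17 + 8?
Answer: 1096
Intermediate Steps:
B = 15 (B = 6 - (-17 + 8) = 6 - 1*(-9) = 6 + 9 = 15)
-(-33)*33 + x(B) = -(-33)*33 + 7 = -33*(-33) + 7 = 1089 + 7 = 1096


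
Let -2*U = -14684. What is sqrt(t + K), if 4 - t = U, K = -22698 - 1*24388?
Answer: 2*I*sqrt(13606) ≈ 233.29*I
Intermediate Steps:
K = -47086 (K = -22698 - 24388 = -47086)
U = 7342 (U = -1/2*(-14684) = 7342)
t = -7338 (t = 4 - 1*7342 = 4 - 7342 = -7338)
sqrt(t + K) = sqrt(-7338 - 47086) = sqrt(-54424) = 2*I*sqrt(13606)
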